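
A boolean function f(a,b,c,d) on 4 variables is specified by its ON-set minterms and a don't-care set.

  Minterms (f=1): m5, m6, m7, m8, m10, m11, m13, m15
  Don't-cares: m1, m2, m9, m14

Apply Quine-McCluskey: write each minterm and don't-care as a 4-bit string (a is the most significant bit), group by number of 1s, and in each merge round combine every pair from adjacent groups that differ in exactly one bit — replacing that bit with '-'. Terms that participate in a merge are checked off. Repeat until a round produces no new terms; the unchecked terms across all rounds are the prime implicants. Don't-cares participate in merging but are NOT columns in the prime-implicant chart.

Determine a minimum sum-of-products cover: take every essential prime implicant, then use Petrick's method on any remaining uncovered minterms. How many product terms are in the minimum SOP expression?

3

size-2^0 implicants → 0001(✓)  0010(✓)  0101(✓)  0110(✓)  0111(✓)  1000(✓)  1001(✓)  1010(✓)  1011(✓)  1101(✓)  1110(✓)  1111(✓)
size-2^1 implicants → -001(✓)  -010(✓)  -101(✓)  -110(✓)  -111(✓)  0-01(✓)  0-10(✓)  01-1(✓)  011-(✓)  1-01(✓)  1-10(✓)  1-11(✓)  10-0(✓)  10-1(✓)  100-(✓)  101-(✓)  11-1(✓)  111-(✓)
size-2^2 implicants → --01  --10  -1-1  -11-  1--1  1-1-  10--
Unchecked terms (primes): --01, --10, -1-1, -11-, 1--1, 1-1-, 10--
Minterm coverage:
  m5 ⊆ --01,-1-1
  m6 ⊆ --10,-11-
  m7 ⊆ -1-1,-11-
  m8 ⊆ 10-- [E]
  m10 ⊆ --10,1-1-,10--
  m11 ⊆ 1--1,1-1-,10--
  m13 ⊆ --01,-1-1,1--1
  m15 ⊆ -1-1,-11-,1--1,1-1-
E = {10--}
Petrick residual → --01, -11-
Cover = c'd + bc + ab'  |cover|=3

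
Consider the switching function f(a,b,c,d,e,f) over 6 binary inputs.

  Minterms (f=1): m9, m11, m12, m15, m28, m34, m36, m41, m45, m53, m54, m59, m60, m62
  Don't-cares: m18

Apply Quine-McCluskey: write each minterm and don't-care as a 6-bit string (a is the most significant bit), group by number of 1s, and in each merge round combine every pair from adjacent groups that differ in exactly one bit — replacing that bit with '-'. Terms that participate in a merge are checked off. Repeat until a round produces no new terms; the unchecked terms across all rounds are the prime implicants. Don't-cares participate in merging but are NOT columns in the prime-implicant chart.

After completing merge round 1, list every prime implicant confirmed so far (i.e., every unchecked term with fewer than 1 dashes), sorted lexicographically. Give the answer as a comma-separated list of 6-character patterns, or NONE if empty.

010010, 100010, 100100, 110101, 111011

size-2^0 implicants → 001001(✓)  001011(✓)  001100(✓)  001111(✓)  010010  011100(✓)  100010  100100  101001(✓)  101101(✓)  110101  110110(✓)  111011  111100(✓)  111110(✓)
size-2^1 implicants → -01001  -11100  0-1100  001-11  0010-1  101-01  11-110  1111-0
Unchecked terms (primes): -01001, -11100, 0-1100, 001-11, 0010-1, 010010, 100010, 100100, 101-01, 11-110, 110101, 111011, 1111-0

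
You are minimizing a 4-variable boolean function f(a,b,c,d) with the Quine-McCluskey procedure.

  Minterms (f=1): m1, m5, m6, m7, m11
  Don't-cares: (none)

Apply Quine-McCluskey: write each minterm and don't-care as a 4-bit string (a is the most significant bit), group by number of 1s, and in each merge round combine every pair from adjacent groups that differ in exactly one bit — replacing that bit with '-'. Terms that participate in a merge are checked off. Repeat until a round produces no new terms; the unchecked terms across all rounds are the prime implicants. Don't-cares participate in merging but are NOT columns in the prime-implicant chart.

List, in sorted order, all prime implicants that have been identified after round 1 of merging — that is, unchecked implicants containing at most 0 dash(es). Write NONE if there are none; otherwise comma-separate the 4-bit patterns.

1011

Round 0: 0001✓ 0101✓ 0110✓ 0111✓ 1011
Round 1: 0-01 01-1 011-
PIs = {0-01, 01-1, 011-, 1011}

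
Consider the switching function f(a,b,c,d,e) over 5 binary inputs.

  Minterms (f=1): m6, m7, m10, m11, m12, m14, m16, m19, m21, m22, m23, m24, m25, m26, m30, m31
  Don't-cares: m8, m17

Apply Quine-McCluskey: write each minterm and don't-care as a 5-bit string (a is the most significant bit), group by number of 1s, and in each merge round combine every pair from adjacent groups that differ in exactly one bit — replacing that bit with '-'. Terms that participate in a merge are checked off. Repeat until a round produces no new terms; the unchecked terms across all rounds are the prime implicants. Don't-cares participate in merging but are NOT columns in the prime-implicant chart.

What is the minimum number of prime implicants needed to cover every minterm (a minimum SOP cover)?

[col 0] 00110*, 00111*, 01000*, 01010*, 01011*, 01100*, 01110*, 10000*, 10001*, 10011*, 10101*, 10110*, 10111*, 11000*, 11001*, 11010*, 11110*, 11111*
[col 1] -0110*, -0111*, -1000*, -1010*, -1110*, 0-110*, 0011-*, 01-00*, 01-10*, 010-0*, 0101-, 011-0*, 1-000*, 1-001*, 1-110*, 1-111*, 10-01*, 10-11*, 100-1*, 1000-*, 101-1*, 1011-*, 11-10*, 110-0*, 1100-*, 1111-*
[col 2] --110, -011-, -1-10, -10-0, 01--0, 1-00-, 1-11-, 10--1
Prime implicants: --110, -011-, -1-10, -10-0, 01--0, 0101-, 1-00-, 1-11-, 10--1
PI chart (minterm → PIs covering it):
  6 | --110,-011-
  7 | -011-  (sole → essential)
  10 | -1-10,-10-0,01--0,0101-
  11 | 0101-  (sole → essential)
  12 | 01--0  (sole → essential)
  14 | --110,-1-10,01--0
  16 | 1-00-  (sole → essential)
  19 | 10--1  (sole → essential)
  21 | 10--1  (sole → essential)
  22 | --110,-011-,1-11-
  23 | -011-,1-11-,10--1
  24 | -10-0,1-00-
  25 | 1-00-  (sole → essential)
  26 | -1-10,-10-0
  30 | --110,-1-10,1-11-
  31 | 1-11-  (sole → essential)
Essential prime implicants: -011-, 01--0, 0101-, 1-00-, 1-11-, 10--1
Petrick residual → -1-10
Minimum SOP uses 7 PIs: b'cd + bde' + a'be' + a'bc'd + ac'd' + acd + ab'e

7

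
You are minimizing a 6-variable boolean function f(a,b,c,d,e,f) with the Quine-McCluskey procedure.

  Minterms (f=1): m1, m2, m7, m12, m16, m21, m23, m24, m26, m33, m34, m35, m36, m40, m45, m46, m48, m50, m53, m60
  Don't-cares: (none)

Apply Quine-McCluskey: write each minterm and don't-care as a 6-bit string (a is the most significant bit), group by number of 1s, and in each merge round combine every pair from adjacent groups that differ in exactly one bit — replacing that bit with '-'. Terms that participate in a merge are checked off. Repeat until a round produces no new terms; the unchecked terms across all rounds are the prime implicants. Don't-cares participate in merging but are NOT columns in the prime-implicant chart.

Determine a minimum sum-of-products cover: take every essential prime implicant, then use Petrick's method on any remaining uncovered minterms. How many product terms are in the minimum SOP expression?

14

size-2^0 implicants → 000001(✓)  000010(✓)  000111(✓)  001100  010000(✓)  010101(✓)  010111(✓)  011000(✓)  011010(✓)  100001(✓)  100010(✓)  100011(✓)  100100  101000  101101  101110  110000(✓)  110010(✓)  110101(✓)  111100
size-2^1 implicants → -00001  -00010  -10000  -10101  0-0111  01-000  0101-1  0110-0  1-0010  1000-1  10001-  1100-0
Unchecked terms (primes): -00001, -00010, -10000, -10101, 0-0111, 001100, 01-000, 0101-1, 0110-0, 1-0010, 1000-1, 10001-, 100100, 101000, 101101, 101110, 1100-0, 111100
Minterm coverage:
  m1 ⊆ -00001 [E]
  m2 ⊆ -00010 [E]
  m7 ⊆ 0-0111 [E]
  m12 ⊆ 001100 [E]
  m16 ⊆ -10000,01-000
  m21 ⊆ -10101,0101-1
  m23 ⊆ 0-0111,0101-1
  m24 ⊆ 01-000,0110-0
  m26 ⊆ 0110-0 [E]
  m33 ⊆ -00001,1000-1
  m34 ⊆ -00010,1-0010,10001-
  m35 ⊆ 1000-1,10001-
  m36 ⊆ 100100 [E]
  m40 ⊆ 101000 [E]
  m45 ⊆ 101101 [E]
  m46 ⊆ 101110 [E]
  m48 ⊆ -10000,1100-0
  m50 ⊆ 1-0010,1100-0
  m53 ⊆ -10101 [E]
  m60 ⊆ 111100 [E]
E = {-00001, -00010, -10101, 0-0111, 001100, 0110-0, 100100, 101000, 101101, 101110, 111100}
Petrick residual → -10000, 1-0010, 1000-1
Cover = b'c'd'e'f + b'c'd'ef' + bc'd'e'f' + bc'de'f + a'c'def + a'b'cde'f' + a'bcd'f' + ac'd'ef' + ab'c'd'f + ab'c'de'f' + ab'cd'e'f' + ab'cde'f + ab'cdef' + abcde'f'  |cover|=14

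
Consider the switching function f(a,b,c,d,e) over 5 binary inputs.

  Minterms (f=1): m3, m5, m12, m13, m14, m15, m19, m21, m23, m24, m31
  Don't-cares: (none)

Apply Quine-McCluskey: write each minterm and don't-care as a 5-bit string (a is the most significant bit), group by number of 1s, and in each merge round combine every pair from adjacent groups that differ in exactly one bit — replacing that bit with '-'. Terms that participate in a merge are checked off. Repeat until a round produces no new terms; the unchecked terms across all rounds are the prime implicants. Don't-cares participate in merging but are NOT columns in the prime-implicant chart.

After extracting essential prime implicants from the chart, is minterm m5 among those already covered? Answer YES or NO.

[col 0] 00011*, 00101*, 01100*, 01101*, 01110*, 01111*, 10011*, 10101*, 10111*, 11000, 11111*
[col 1] -0011, -0101, -1111, 0-101, 011-0*, 011-1*, 0110-*, 0111-*, 1-111, 10-11, 101-1
[col 2] 011--
Prime implicants: -0011, -0101, -1111, 0-101, 011--, 1-111, 10-11, 101-1, 11000
PI chart (minterm → PIs covering it):
  3 | -0011  (sole → essential)
  5 | -0101,0-101
  12 | 011--  (sole → essential)
  13 | 0-101,011--
  14 | 011--  (sole → essential)
  15 | -1111,011--
  19 | -0011,10-11
  21 | -0101,101-1
  23 | 1-111,10-11,101-1
  24 | 11000  (sole → essential)
  31 | -1111,1-111
Essential prime implicants: -0011, 011--, 11000

NO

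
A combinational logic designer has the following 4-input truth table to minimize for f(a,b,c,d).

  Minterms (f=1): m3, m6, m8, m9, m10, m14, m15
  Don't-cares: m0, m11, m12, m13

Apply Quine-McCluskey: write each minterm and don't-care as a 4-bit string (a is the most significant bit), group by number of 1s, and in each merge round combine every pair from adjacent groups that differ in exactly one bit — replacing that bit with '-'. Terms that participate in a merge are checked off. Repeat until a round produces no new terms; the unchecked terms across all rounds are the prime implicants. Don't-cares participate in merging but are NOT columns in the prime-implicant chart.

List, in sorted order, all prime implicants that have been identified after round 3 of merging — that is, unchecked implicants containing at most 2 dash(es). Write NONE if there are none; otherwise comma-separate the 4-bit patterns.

Round 0: 0000✓ 0011✓ 0110✓ 1000✓ 1001✓ 1010✓ 1011✓ 1100✓ 1101✓ 1110✓ 1111✓
Round 1: -000 -011 -110 1-00✓ 1-01✓ 1-10✓ 1-11✓ 10-0✓ 10-1✓ 100-✓ 101-✓ 11-0✓ 11-1✓ 110-✓ 111-✓
Round 2: 1--0✓ 1--1✓ 1-0-✓ 1-1-✓ 10--✓ 11--✓
Round 3: 1---
PIs = {-000, -011, -110, 1---}

-000, -011, -110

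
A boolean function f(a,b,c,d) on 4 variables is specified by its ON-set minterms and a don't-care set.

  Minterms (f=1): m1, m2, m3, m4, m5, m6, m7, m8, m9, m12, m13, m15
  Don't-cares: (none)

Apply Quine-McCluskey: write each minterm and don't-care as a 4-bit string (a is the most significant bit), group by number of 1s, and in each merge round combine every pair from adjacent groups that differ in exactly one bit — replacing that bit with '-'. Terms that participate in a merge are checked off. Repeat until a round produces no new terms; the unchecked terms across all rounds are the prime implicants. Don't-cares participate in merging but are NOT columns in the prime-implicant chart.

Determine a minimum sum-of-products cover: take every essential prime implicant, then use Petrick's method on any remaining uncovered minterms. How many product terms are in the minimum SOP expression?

Round 0: 0001✓ 0010✓ 0011✓ 0100✓ 0101✓ 0110✓ 0111✓ 1000✓ 1001✓ 1100✓ 1101✓ 1111✓
Round 1: -001✓ -100✓ -101✓ -111✓ 0-01✓ 0-10✓ 0-11✓ 00-1✓ 001-✓ 01-0✓ 01-1✓ 010-✓ 011-✓ 1-00✓ 1-01✓ 100-✓ 11-1✓ 110-✓
Round 2: --01 -1-1 -10- 0--1 0-1- 01-- 1-0-
PIs = {--01, -1-1, -10-, 0--1, 0-1-, 01--, 1-0-}
Coverage chart:
  m1: --01,0--1
  m2: 0-1- ←essential
  m3: 0--1,0-1-
  m4: -10-,01--
  m5: --01,-1-1,-10-,0--1,01--
  m6: 0-1-,01--
  m7: -1-1,0--1,0-1-,01--
  m8: 1-0- ←essential
  m9: --01,1-0-
  m12: -10-,1-0-
  m13: --01,-1-1,-10-,1-0-
  m15: -1-1 ←essential
Essential: -1-1, 0-1-, 1-0-
Petrick residual → --01, -10-
Min cover (5 terms): c'd + bd + bc' + a'c + ac'

5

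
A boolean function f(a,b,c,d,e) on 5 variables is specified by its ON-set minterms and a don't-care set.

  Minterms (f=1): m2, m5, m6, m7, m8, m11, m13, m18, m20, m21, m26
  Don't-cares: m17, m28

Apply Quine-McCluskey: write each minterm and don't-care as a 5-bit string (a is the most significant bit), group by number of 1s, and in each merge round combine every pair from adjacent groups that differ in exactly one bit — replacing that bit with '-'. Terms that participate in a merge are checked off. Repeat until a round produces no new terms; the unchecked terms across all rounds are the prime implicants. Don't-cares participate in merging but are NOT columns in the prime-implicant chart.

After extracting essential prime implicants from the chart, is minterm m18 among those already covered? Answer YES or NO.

YES

[col 0] 00010*, 00101*, 00110*, 00111*, 01000, 01011, 01101*, 10001*, 10010*, 10100*, 10101*, 11010*, 11100*
[col 1] -0010, -0101, 0-101, 00-10, 001-1, 0011-, 1-010, 1-100, 10-01, 1010-
Prime implicants: -0010, -0101, 0-101, 00-10, 001-1, 0011-, 01000, 01011, 1-010, 1-100, 10-01, 1010-
PI chart (minterm → PIs covering it):
  2 | -0010,00-10
  5 | -0101,0-101,001-1
  6 | 00-10,0011-
  7 | 001-1,0011-
  8 | 01000  (sole → essential)
  11 | 01011  (sole → essential)
  13 | 0-101  (sole → essential)
  18 | -0010,1-010
  20 | 1-100,1010-
  21 | -0101,10-01,1010-
  26 | 1-010  (sole → essential)
Essential prime implicants: 0-101, 01000, 01011, 1-010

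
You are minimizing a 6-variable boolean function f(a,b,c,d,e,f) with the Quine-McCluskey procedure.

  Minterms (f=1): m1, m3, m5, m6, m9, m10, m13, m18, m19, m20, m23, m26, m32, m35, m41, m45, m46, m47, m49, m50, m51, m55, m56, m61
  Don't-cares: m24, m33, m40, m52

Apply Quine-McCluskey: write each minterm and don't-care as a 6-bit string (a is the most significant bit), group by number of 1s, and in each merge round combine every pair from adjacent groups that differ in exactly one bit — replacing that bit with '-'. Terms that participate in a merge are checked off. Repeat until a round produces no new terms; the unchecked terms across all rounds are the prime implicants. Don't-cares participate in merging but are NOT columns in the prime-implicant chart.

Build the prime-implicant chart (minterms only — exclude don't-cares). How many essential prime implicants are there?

10

size-2^0 implicants → 000001(✓)  000011(✓)  000101(✓)  000110  001001(✓)  001010(✓)  001101(✓)  010010(✓)  010011(✓)  010100(✓)  010111(✓)  011000(✓)  011010(✓)  100000(✓)  100001(✓)  100011(✓)  101000(✓)  101001(✓)  101101(✓)  101110(✓)  101111(✓)  110001(✓)  110010(✓)  110011(✓)  110100(✓)  110111(✓)  111000(✓)  111101(✓)
size-2^1 implicants → -00001(✓)  -00011(✓)  -01001(✓)  -01101(✓)  -10010(✓)  -10011(✓)  -10100  -10111(✓)  -11000  0-0011(✓)  0-1010  00-001(✓)  00-101(✓)  000-01(✓)  0000-1(✓)  001-01(✓)  01-010  010-11(✓)  01001-(✓)  0110-0  1-0001(✓)  1-0011(✓)  1-1000  1-1101  10-000(✓)  10-001(✓)  1000-1(✓)  10000-(✓)  101-01(✓)  10100-(✓)  1011-1  10111-  110-11(✓)  1100-1(✓)  11001-(✓)
size-2^2 implicants → --0011  -0-001  -000-1  -01-01  -10-11  -1001-  00--01  1-00-1  10-00-
Unchecked terms (primes): --0011, -0-001, -000-1, -01-01, -10-11, -1001-, -10100, -11000, 0-1010, 00--01, 000110, 01-010, 0110-0, 1-00-1, 1-1000, 1-1101, 10-00-, 1011-1, 10111-
Minterm coverage:
  m1 ⊆ -0-001,-000-1,00--01
  m3 ⊆ --0011,-000-1
  m5 ⊆ 00--01 [E]
  m6 ⊆ 000110 [E]
  m9 ⊆ -0-001,-01-01,00--01
  m10 ⊆ 0-1010 [E]
  m13 ⊆ -01-01,00--01
  m18 ⊆ -1001-,01-010
  m19 ⊆ --0011,-10-11,-1001-
  m20 ⊆ -10100 [E]
  m23 ⊆ -10-11 [E]
  m26 ⊆ 0-1010,01-010,0110-0
  m32 ⊆ 10-00- [E]
  m35 ⊆ --0011,-000-1,1-00-1
  m41 ⊆ -0-001,-01-01,10-00-
  m45 ⊆ -01-01,1-1101,1011-1
  m46 ⊆ 10111- [E]
  m47 ⊆ 1011-1,10111-
  m49 ⊆ 1-00-1 [E]
  m50 ⊆ -1001- [E]
  m51 ⊆ --0011,-10-11,-1001-,1-00-1
  m55 ⊆ -10-11 [E]
  m56 ⊆ -11000,1-1000
  m61 ⊆ 1-1101 [E]
E = {-10-11, -1001-, -10100, 0-1010, 00--01, 000110, 1-00-1, 1-1101, 10-00-, 10111-}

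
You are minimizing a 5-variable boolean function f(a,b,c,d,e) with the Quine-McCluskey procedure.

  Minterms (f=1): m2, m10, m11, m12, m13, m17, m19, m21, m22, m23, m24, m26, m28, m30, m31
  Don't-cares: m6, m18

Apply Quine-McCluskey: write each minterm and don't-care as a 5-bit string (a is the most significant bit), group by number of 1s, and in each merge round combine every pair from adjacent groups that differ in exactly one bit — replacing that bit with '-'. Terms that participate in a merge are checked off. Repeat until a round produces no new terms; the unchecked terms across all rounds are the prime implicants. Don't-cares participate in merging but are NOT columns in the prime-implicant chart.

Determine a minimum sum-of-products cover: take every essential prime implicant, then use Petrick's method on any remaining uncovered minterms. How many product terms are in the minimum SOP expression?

6

size-2^0 implicants → 00010(✓)  00110(✓)  01010(✓)  01011(✓)  01100(✓)  01101(✓)  10001(✓)  10010(✓)  10011(✓)  10101(✓)  10110(✓)  10111(✓)  11000(✓)  11010(✓)  11100(✓)  11110(✓)  11111(✓)
size-2^1 implicants → -0010(✓)  -0110(✓)  -1010(✓)  -1100  0-010(✓)  00-10(✓)  0101-  0110-  1-010(✓)  1-110(✓)  1-111(✓)  10-01(✓)  10-10(✓)  10-11(✓)  100-1(✓)  1001-(✓)  101-1(✓)  1011-(✓)  11-00(✓)  11-10(✓)  110-0(✓)  111-0(✓)  1111-(✓)
size-2^2 implicants → --010  -0-10  1--10  1-11-  10--1  10-1-  11--0
Unchecked terms (primes): --010, -0-10, -1100, 0101-, 0110-, 1--10, 1-11-, 10--1, 10-1-, 11--0
Minterm coverage:
  m2 ⊆ --010,-0-10
  m10 ⊆ --010,0101-
  m11 ⊆ 0101- [E]
  m12 ⊆ -1100,0110-
  m13 ⊆ 0110- [E]
  m17 ⊆ 10--1 [E]
  m19 ⊆ 10--1,10-1-
  m21 ⊆ 10--1 [E]
  m22 ⊆ -0-10,1--10,1-11-,10-1-
  m23 ⊆ 1-11-,10--1,10-1-
  m24 ⊆ 11--0 [E]
  m26 ⊆ --010,1--10,11--0
  m28 ⊆ -1100,11--0
  m30 ⊆ 1--10,1-11-,11--0
  m31 ⊆ 1-11- [E]
E = {0101-, 0110-, 1-11-, 10--1, 11--0}
Petrick residual → --010
Cover = c'de' + a'bc'd + a'bcd' + acd + ab'e + abe'  |cover|=6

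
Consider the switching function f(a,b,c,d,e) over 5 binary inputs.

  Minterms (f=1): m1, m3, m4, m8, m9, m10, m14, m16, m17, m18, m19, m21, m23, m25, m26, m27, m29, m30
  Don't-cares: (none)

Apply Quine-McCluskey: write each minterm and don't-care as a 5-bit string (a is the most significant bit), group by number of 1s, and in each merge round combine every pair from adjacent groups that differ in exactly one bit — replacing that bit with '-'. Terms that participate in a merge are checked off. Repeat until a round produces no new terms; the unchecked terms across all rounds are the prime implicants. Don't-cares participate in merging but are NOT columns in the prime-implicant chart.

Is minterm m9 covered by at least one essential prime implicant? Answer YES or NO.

[col 0] 00001*, 00011*, 00100, 01000*, 01001*, 01010*, 01110*, 10000*, 10001*, 10010*, 10011*, 10101*, 10111*, 11001*, 11010*, 11011*, 11101*, 11110*
[col 1] -0001*, -0011*, -1001*, -1010*, -1110*, 0-001*, 000-1*, 01-10*, 010-0, 0100-, 1-001*, 1-010*, 1-011*, 1-101*, 10-01*, 10-11*, 100-0*, 100-1*, 1000-*, 1001-*, 101-1*, 11-01*, 11-10*, 110-1*, 1101-*
[col 2] --001, -00-1, -1-10, 1--01, 1-0-1, 1-01-, 10--1, 100--
Prime implicants: --001, -00-1, -1-10, 00100, 010-0, 0100-, 1--01, 1-0-1, 1-01-, 10--1, 100--
PI chart (minterm → PIs covering it):
  1 | --001,-00-1
  3 | -00-1  (sole → essential)
  4 | 00100  (sole → essential)
  8 | 010-0,0100-
  9 | --001,0100-
  10 | -1-10,010-0
  14 | -1-10  (sole → essential)
  16 | 100--  (sole → essential)
  17 | --001,-00-1,1--01,1-0-1,10--1,100--
  18 | 1-01-,100--
  19 | -00-1,1-0-1,1-01-,10--1,100--
  21 | 1--01,10--1
  23 | 10--1  (sole → essential)
  25 | --001,1--01,1-0-1
  26 | -1-10,1-01-
  27 | 1-0-1,1-01-
  29 | 1--01  (sole → essential)
  30 | -1-10  (sole → essential)
Essential prime implicants: -00-1, -1-10, 00100, 1--01, 10--1, 100--

NO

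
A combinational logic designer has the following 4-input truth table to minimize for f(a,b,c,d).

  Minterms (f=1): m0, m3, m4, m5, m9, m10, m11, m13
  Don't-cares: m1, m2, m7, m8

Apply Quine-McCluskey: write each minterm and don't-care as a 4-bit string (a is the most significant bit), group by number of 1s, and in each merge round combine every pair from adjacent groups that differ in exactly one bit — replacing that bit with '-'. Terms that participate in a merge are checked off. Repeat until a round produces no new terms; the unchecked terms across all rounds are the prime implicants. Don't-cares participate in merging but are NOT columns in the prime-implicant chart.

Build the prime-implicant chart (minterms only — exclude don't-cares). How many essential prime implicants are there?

3

Round 0: 0000✓ 0001✓ 0010✓ 0011✓ 0100✓ 0101✓ 0111✓ 1000✓ 1001✓ 1010✓ 1011✓ 1101✓
Round 1: -000✓ -001✓ -010✓ -011✓ -101✓ 0-00✓ 0-01✓ 0-11✓ 00-0✓ 00-1✓ 000-✓ 001-✓ 01-1✓ 010-✓ 1-01✓ 10-0✓ 10-1✓ 100-✓ 101-✓
Round 2: --01 -0-0✓ -0-1✓ -00-✓ -01-✓ 0--1 0-0- 00--✓ 10--✓
Round 3: -0--
PIs = {--01, -0--, 0--1, 0-0-}
Coverage chart:
  m0: -0--,0-0-
  m3: -0--,0--1
  m4: 0-0- ←essential
  m5: --01,0--1,0-0-
  m9: --01,-0--
  m10: -0-- ←essential
  m11: -0-- ←essential
  m13: --01 ←essential
Essential: --01, -0--, 0-0-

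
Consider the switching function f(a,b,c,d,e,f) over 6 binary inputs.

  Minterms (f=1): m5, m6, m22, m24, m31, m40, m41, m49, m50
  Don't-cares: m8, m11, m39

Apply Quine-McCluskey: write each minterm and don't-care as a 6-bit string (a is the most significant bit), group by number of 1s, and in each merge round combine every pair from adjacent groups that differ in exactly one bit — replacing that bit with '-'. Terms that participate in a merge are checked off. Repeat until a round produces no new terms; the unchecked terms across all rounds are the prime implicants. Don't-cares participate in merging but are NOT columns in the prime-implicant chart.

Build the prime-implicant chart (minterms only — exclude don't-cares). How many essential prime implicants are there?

[col 0] 000101, 000110*, 001000*, 001011, 010110*, 011000*, 011111, 100111, 101000*, 101001*, 110001, 110010
[col 1] -01000, 0-0110, 0-1000, 10100-
Prime implicants: -01000, 0-0110, 0-1000, 000101, 001011, 011111, 100111, 10100-, 110001, 110010
PI chart (minterm → PIs covering it):
  5 | 000101  (sole → essential)
  6 | 0-0110  (sole → essential)
  22 | 0-0110  (sole → essential)
  24 | 0-1000  (sole → essential)
  31 | 011111  (sole → essential)
  40 | -01000,10100-
  41 | 10100-  (sole → essential)
  49 | 110001  (sole → essential)
  50 | 110010  (sole → essential)
Essential prime implicants: 0-0110, 0-1000, 000101, 011111, 10100-, 110001, 110010

7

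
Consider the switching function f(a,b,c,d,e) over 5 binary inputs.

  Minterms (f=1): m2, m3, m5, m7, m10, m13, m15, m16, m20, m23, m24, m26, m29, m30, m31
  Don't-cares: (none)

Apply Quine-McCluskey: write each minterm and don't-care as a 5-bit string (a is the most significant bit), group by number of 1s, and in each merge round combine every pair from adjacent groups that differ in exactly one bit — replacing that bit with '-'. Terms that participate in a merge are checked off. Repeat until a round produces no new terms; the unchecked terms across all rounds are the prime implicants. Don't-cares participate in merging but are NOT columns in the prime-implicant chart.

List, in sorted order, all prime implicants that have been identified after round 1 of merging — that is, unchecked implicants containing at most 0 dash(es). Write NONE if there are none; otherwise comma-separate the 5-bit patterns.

NONE

Round 0: 00010✓ 00011✓ 00101✓ 00111✓ 01010✓ 01101✓ 01111✓ 10000✓ 10100✓ 10111✓ 11000✓ 11010✓ 11101✓ 11110✓ 11111✓
Round 1: -0111✓ -1010 -1101✓ -1111✓ 0-010 0-101✓ 0-111✓ 00-11 0001- 001-1✓ 011-1✓ 1-000 1-111✓ 10-00 11-10 110-0 111-1✓ 1111-
Round 2: --111 -11-1 0-1-1
PIs = {--111, -1010, -11-1, 0-010, 0-1-1, 00-11, 0001-, 1-000, 10-00, 11-10, 110-0, 1111-}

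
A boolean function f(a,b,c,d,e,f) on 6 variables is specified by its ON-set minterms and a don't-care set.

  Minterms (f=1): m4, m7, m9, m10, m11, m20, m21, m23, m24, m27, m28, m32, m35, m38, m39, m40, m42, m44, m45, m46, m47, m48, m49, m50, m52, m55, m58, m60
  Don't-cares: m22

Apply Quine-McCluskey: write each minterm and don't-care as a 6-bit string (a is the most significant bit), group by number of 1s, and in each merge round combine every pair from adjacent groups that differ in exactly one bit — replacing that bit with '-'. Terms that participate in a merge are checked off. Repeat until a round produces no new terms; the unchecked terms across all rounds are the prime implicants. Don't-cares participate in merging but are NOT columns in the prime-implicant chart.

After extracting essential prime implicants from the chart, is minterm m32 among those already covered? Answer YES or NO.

NO

Round 0: 000100✓ 000111✓ 001001✓ 001010✓ 001011✓ 010100✓ 010101✓ 010110✓ 010111✓ 011000✓ 011011✓ 011100✓ 100000✓ 100011✓ 100110✓ 100111✓ 101000✓ 101010✓ 101100✓ 101101✓ 101110✓ 101111✓ 110000✓ 110001✓ 110010✓ 110100✓ 110111✓ 111010✓ 111100✓
Round 1: -00111✓ -01010 -10100✓ -10111✓ -11100✓ 0-0100 0-0111✓ 0-1011 0010-1 00101- 01-100✓ 0101-0✓ 0101-1✓ 01010-✓ 01011-✓ 011-00 1-0000 1-0111✓ 1-1010 1-1100 10-000 10-110✓ 10-111✓ 100-11 10011-✓ 101-00✓ 101-10✓ 1010-0✓ 1011-0✓ 1011-1✓ 10110-✓ 10111-✓ 11-010 11-100✓ 110-00 1100-0 11000-
Round 2: --0111 -1-100 0101-- 10-11- 101--0 1011--
PIs = {--0111, -01010, -1-100, 0-0100, 0-1011, 0010-1, 00101-, 0101--, 011-00, 1-0000, 1-1010, 1-1100, 10-000, 10-11-, 100-11, 101--0, 1011--, 11-010, 110-00, 1100-0, 11000-}
Coverage chart:
  m4: 0-0100 ←essential
  m7: --0111 ←essential
  m9: 0010-1 ←essential
  m10: -01010,00101-
  m11: 0-1011,0010-1,00101-
  m20: -1-100,0-0100,0101--
  m21: 0101-- ←essential
  m23: --0111,0101--
  m24: 011-00 ←essential
  m27: 0-1011 ←essential
  m28: -1-100,011-00
  m32: 1-0000,10-000
  m35: 100-11 ←essential
  m38: 10-11- ←essential
  m39: --0111,10-11-,100-11
  m40: 10-000,101--0
  m42: -01010,1-1010,101--0
  m44: 1-1100,101--0,1011--
  m45: 1011-- ←essential
  m46: 10-11-,101--0,1011--
  m47: 10-11-,1011--
  m48: 1-0000,110-00,1100-0,11000-
  m49: 11000- ←essential
  m50: 11-010,1100-0
  m52: -1-100,110-00
  m55: --0111 ←essential
  m58: 1-1010,11-010
  m60: -1-100,1-1100
Essential: --0111, 0-0100, 0-1011, 0010-1, 0101--, 011-00, 10-11-, 100-11, 1011--, 11000-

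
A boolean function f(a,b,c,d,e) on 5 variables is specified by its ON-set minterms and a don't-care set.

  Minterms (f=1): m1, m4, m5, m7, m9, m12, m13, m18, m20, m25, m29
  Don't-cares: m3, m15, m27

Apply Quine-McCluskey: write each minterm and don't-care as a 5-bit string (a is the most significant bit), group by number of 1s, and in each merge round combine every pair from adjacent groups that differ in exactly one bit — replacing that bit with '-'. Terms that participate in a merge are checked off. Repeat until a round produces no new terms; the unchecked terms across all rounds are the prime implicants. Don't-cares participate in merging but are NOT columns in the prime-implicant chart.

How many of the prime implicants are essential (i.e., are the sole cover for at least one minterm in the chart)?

Round 0: 00001✓ 00011✓ 00100✓ 00101✓ 00111✓ 01001✓ 01100✓ 01101✓ 01111✓ 10010 10100✓ 11001✓ 11011✓ 11101✓
Round 1: -0100 -1001✓ -1101✓ 0-001✓ 0-100✓ 0-101✓ 0-111✓ 00-01✓ 00-11✓ 000-1✓ 001-1✓ 0010-✓ 01-01✓ 011-1✓ 0110-✓ 11-01✓ 110-1
Round 2: -1-01 0--01 0-1-1 0-10- 00--1
PIs = {-0100, -1-01, 0--01, 0-1-1, 0-10-, 00--1, 10010, 110-1}
Coverage chart:
  m1: 0--01,00--1
  m4: -0100,0-10-
  m5: 0--01,0-1-1,0-10-,00--1
  m7: 0-1-1,00--1
  m9: -1-01,0--01
  m12: 0-10- ←essential
  m13: -1-01,0--01,0-1-1,0-10-
  m18: 10010 ←essential
  m20: -0100 ←essential
  m25: -1-01,110-1
  m29: -1-01 ←essential
Essential: -0100, -1-01, 0-10-, 10010

4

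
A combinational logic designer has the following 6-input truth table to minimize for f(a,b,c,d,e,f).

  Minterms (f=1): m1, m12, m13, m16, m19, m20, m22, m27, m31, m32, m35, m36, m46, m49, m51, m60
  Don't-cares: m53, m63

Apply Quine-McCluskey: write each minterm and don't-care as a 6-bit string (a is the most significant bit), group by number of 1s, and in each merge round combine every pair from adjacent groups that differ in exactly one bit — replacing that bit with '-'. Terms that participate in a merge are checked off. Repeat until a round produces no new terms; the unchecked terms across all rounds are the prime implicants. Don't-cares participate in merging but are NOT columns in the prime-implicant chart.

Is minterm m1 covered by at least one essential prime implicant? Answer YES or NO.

size-2^0 implicants → 000001  001100(✓)  001101(✓)  010000(✓)  010011(✓)  010100(✓)  010110(✓)  011011(✓)  011111(✓)  100000(✓)  100011(✓)  100100(✓)  101110  110001(✓)  110011(✓)  110101(✓)  111100  111111(✓)
size-2^1 implicants → -10011  -11111  00110-  01-011  010-00  0101-0  011-11  1-0011  100-00  110-01  1100-1
Unchecked terms (primes): -10011, -11111, 000001, 00110-, 01-011, 010-00, 0101-0, 011-11, 1-0011, 100-00, 101110, 110-01, 1100-1, 111100
Minterm coverage:
  m1 ⊆ 000001 [E]
  m12 ⊆ 00110- [E]
  m13 ⊆ 00110- [E]
  m16 ⊆ 010-00 [E]
  m19 ⊆ -10011,01-011
  m20 ⊆ 010-00,0101-0
  m22 ⊆ 0101-0 [E]
  m27 ⊆ 01-011,011-11
  m31 ⊆ -11111,011-11
  m32 ⊆ 100-00 [E]
  m35 ⊆ 1-0011 [E]
  m36 ⊆ 100-00 [E]
  m46 ⊆ 101110 [E]
  m49 ⊆ 110-01,1100-1
  m51 ⊆ -10011,1-0011,1100-1
  m60 ⊆ 111100 [E]
E = {000001, 00110-, 010-00, 0101-0, 1-0011, 100-00, 101110, 111100}

YES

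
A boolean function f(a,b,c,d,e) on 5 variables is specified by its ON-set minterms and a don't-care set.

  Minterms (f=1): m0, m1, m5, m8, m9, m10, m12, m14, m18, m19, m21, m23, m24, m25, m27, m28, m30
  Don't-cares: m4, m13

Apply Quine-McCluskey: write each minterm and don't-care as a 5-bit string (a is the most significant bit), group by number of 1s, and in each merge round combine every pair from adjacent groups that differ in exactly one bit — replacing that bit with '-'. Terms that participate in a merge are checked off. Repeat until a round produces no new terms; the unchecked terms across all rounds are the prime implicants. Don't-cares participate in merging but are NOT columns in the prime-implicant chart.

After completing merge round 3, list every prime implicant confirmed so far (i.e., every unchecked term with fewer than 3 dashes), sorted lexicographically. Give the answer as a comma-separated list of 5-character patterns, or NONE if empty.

-0101, -1-00, -100-, -11-0, 01--0, 1-011, 10-11, 1001-, 101-1, 110-1

Round 0: 00000✓ 00001✓ 00100✓ 00101✓ 01000✓ 01001✓ 01010✓ 01100✓ 01101✓ 01110✓ 10010✓ 10011✓ 10101✓ 10111✓ 11000✓ 11001✓ 11011✓ 11100✓ 11110✓
Round 1: -0101 -1000✓ -1001✓ -1100✓ -1110✓ 0-000✓ 0-001✓ 0-100✓ 0-101✓ 00-00✓ 00-01✓ 0000-✓ 0010-✓ 01-00✓ 01-01✓ 01-10✓ 010-0✓ 0100-✓ 011-0✓ 0110-✓ 1-011 10-11 1001- 101-1 11-00✓ 110-1 1100-✓ 111-0✓
Round 2: -1-00 -100- -11-0 0--00✓ 0--01✓ 0-00-✓ 0-10-✓ 00-0-✓ 01--0 01-0-✓
Round 3: 0--0-
PIs = {-0101, -1-00, -100-, -11-0, 0--0-, 01--0, 1-011, 10-11, 1001-, 101-1, 110-1}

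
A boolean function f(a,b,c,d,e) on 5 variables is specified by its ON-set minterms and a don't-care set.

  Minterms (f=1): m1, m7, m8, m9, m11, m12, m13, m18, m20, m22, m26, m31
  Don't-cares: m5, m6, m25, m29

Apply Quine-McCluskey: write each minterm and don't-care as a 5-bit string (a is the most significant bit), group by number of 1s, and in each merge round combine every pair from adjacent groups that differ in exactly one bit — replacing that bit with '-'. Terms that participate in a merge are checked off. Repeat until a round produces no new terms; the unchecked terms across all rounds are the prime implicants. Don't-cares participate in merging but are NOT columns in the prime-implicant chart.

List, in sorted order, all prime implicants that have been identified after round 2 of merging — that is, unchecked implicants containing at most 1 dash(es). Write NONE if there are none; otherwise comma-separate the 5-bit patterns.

Round 0: 00001✓ 00101✓ 00110✓ 00111✓ 01000✓ 01001✓ 01011✓ 01100✓ 01101✓ 10010✓ 10100✓ 10110✓ 11001✓ 11010✓ 11101✓ 11111✓
Round 1: -0110 -1001✓ -1101✓ 0-001✓ 0-101✓ 00-01✓ 001-1 0011- 01-00✓ 01-01✓ 010-1 0100-✓ 0110-✓ 1-010 10-10 101-0 11-01✓ 111-1
Round 2: -1-01 0--01 01-0-
PIs = {-0110, -1-01, 0--01, 001-1, 0011-, 01-0-, 010-1, 1-010, 10-10, 101-0, 111-1}

-0110, 001-1, 0011-, 010-1, 1-010, 10-10, 101-0, 111-1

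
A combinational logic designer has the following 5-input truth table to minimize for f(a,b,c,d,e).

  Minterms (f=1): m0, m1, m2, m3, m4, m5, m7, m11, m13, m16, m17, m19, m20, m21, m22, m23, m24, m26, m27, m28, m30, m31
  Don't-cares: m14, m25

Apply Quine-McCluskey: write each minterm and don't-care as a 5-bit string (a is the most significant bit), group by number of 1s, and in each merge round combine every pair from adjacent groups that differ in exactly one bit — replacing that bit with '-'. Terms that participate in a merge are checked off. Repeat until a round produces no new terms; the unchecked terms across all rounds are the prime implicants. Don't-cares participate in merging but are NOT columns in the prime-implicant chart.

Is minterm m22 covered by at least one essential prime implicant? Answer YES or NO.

size-2^0 implicants → 00000(✓)  00001(✓)  00010(✓)  00011(✓)  00100(✓)  00101(✓)  00111(✓)  01011(✓)  01101(✓)  01110(✓)  10000(✓)  10001(✓)  10011(✓)  10100(✓)  10101(✓)  10110(✓)  10111(✓)  11000(✓)  11001(✓)  11010(✓)  11011(✓)  11100(✓)  11110(✓)  11111(✓)
size-2^1 implicants → -0000(✓)  -0001(✓)  -0011(✓)  -0100(✓)  -0101(✓)  -0111(✓)  -1011(✓)  -1110  0-011(✓)  0-101  00-00(✓)  00-01(✓)  00-11(✓)  000-0(✓)  000-1(✓)  0000-(✓)  0001-(✓)  001-1(✓)  0010-(✓)  1-000(✓)  1-001(✓)  1-011(✓)  1-100(✓)  1-110(✓)  1-111(✓)  10-00(✓)  10-01(✓)  10-11(✓)  100-1(✓)  1000-(✓)  101-0(✓)  101-1(✓)  1010-(✓)  1011-(✓)  11-00(✓)  11-10(✓)  11-11(✓)  110-0(✓)  110-1(✓)  1100-(✓)  1101-(✓)  111-0(✓)  1111-(✓)
size-2^2 implicants → --011  -0-00(✓)  -0-01(✓)  -0-11(✓)  -00-1(✓)  -000-(✓)  -01-1(✓)  -010-(✓)  00--1(✓)  00-0-(✓)  000--  1--00  1--11  1-0-1  1-00-  1-1-0  1-11-  10--1(✓)  10-0-(✓)  101--  11--0  11-1-  110--
size-2^3 implicants → -0--1  -0-0-
Unchecked terms (primes): --011, -0--1, -0-0-, -1110, 0-101, 000--, 1--00, 1--11, 1-0-1, 1-00-, 1-1-0, 1-11-, 101--, 11--0, 11-1-, 110--
Minterm coverage:
  m0 ⊆ -0-0-,000--
  m1 ⊆ -0--1,-0-0-,000--
  m2 ⊆ 000-- [E]
  m3 ⊆ --011,-0--1,000--
  m4 ⊆ -0-0- [E]
  m5 ⊆ -0--1,-0-0-,0-101
  m7 ⊆ -0--1 [E]
  m11 ⊆ --011 [E]
  m13 ⊆ 0-101 [E]
  m16 ⊆ -0-0-,1--00,1-00-
  m17 ⊆ -0--1,-0-0-,1-0-1,1-00-
  m19 ⊆ --011,-0--1,1--11,1-0-1
  m20 ⊆ -0-0-,1--00,1-1-0,101--
  m21 ⊆ -0--1,-0-0-,101--
  m22 ⊆ 1-1-0,1-11-,101--
  m23 ⊆ -0--1,1--11,1-11-,101--
  m24 ⊆ 1--00,1-00-,11--0,110--
  m26 ⊆ 11--0,11-1-,110--
  m27 ⊆ --011,1--11,1-0-1,11-1-,110--
  m28 ⊆ 1--00,1-1-0,11--0
  m30 ⊆ -1110,1-1-0,1-11-,11--0,11-1-
  m31 ⊆ 1--11,1-11-,11-1-
E = {--011, -0--1, -0-0-, 0-101, 000--}

NO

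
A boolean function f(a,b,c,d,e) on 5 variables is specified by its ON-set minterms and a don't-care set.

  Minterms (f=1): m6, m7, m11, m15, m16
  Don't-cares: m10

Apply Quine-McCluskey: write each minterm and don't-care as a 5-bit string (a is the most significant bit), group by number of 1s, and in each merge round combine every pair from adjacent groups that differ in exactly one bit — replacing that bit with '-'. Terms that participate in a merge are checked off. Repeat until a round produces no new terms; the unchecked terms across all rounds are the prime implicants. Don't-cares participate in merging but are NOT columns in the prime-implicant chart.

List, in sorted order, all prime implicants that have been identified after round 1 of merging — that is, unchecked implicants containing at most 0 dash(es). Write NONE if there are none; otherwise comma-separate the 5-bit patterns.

size-2^0 implicants → 00110(✓)  00111(✓)  01010(✓)  01011(✓)  01111(✓)  10000
size-2^1 implicants → 0-111  0011-  01-11  0101-
Unchecked terms (primes): 0-111, 0011-, 01-11, 0101-, 10000

10000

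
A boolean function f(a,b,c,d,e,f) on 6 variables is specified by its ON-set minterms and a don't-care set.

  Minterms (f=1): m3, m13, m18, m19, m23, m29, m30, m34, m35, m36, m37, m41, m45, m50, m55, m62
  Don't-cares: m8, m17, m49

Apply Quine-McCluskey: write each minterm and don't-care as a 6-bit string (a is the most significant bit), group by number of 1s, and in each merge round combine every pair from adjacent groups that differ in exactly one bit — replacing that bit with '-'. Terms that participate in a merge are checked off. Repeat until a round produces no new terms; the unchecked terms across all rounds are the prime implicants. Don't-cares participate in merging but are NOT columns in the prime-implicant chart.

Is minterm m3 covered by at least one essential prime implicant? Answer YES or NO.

NO

Round 0: 000011✓ 001000 001101✓ 010001✓ 010010✓ 010011✓ 010111✓ 011101✓ 011110✓ 100010✓ 100011✓ 100100✓ 100101✓ 101001✓ 101101✓ 110001✓ 110010✓ 110111✓ 111110✓
Round 1: -00011 -01101 -10001 -10010 -10111 -11110 0-0011 0-1101 010-11 0100-1 01001- 1-0010 10-101 10001- 10010- 101-01
PIs = {-00011, -01101, -10001, -10010, -10111, -11110, 0-0011, 0-1101, 001000, 010-11, 0100-1, 01001-, 1-0010, 10-101, 10001-, 10010-, 101-01}
Coverage chart:
  m3: -00011,0-0011
  m13: -01101,0-1101
  m18: -10010,01001-
  m19: 0-0011,010-11,0100-1,01001-
  m23: -10111,010-11
  m29: 0-1101 ←essential
  m30: -11110 ←essential
  m34: 1-0010,10001-
  m35: -00011,10001-
  m36: 10010- ←essential
  m37: 10-101,10010-
  m41: 101-01 ←essential
  m45: -01101,10-101,101-01
  m50: -10010,1-0010
  m55: -10111 ←essential
  m62: -11110 ←essential
Essential: -10111, -11110, 0-1101, 10010-, 101-01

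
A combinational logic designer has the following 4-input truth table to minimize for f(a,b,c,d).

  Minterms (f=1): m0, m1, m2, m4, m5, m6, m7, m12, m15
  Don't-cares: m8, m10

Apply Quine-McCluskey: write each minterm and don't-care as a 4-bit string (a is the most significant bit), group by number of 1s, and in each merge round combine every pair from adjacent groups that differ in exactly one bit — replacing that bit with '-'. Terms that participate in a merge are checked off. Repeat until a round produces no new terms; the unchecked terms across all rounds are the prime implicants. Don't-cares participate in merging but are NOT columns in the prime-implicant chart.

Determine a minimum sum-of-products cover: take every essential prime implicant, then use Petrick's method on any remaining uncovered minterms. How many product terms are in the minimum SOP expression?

Round 0: 0000✓ 0001✓ 0010✓ 0100✓ 0101✓ 0110✓ 0111✓ 1000✓ 1010✓ 1100✓ 1111✓
Round 1: -000✓ -010✓ -100✓ -111 0-00✓ 0-01✓ 0-10✓ 00-0✓ 000-✓ 01-0✓ 01-1✓ 010-✓ 011-✓ 1-00✓ 10-0✓
Round 2: --00 -0-0 0--0 0-0- 01--
PIs = {--00, -0-0, -111, 0--0, 0-0-, 01--}
Coverage chart:
  m0: --00,-0-0,0--0,0-0-
  m1: 0-0- ←essential
  m2: -0-0,0--0
  m4: --00,0--0,0-0-,01--
  m5: 0-0-,01--
  m6: 0--0,01--
  m7: -111,01--
  m12: --00 ←essential
  m15: -111 ←essential
Essential: --00, -111, 0-0-
Petrick residual → 0--0
Min cover (4 terms): c'd' + bcd + a'd' + a'c'

4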